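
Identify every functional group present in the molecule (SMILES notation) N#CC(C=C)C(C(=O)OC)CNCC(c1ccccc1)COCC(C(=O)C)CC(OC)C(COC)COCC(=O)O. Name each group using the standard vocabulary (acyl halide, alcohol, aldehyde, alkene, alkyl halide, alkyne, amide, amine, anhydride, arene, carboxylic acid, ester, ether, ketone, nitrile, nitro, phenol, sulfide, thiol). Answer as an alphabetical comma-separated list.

Working along the chain:
  N≡C: N≡C–: carbon triple-bonded to nitrogen → nitrile.
  CH(CH=CH2): pendant –CH=CH2: C=C double bond → alkene.
  CH(COOCH3): pendant –COOCH3: carbonyl C bonded to C and –OCH3 → ester.
  CH2NHCH2: C–N–C with sp³ carbons and no adjacent C=O → amine (secondary).
  CH(C6H5): pendant –C6H5: benzene ring → arene.
  CH2OCH2: C–O–C with sp³ carbons on both sides and no adjacent C=O → ether.
  CH(COCH3): pendant –COCH3: carbonyl C bonded to two carbons → ketone.
  CH(OCH3): pendant –OCH3: C–O–C with sp³ C, no adjacent C=O → ether.
  CH(CH2OCH3): pendant –CH2OCH3: C–O–C linkage → ether.
  CH2OCH2: C–O–C with sp³ carbons on both sides and no adjacent C=O → ether.
  COOH: –COOH: carbonyl C bonded to –OH and C → carboxylic acid (the –OH is not a separate alcohol).

alkene, amine, arene, carboxylic acid, ester, ether, ketone, nitrile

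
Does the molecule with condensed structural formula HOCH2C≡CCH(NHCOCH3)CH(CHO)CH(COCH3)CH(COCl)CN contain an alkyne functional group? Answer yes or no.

yes

Reading the structure from left to right:
  HOCH2: HO– on an sp³ carbon → alcohol.
  C≡C: C≡C triple bond → alkyne.
  CH(NHCOCH3): pendant –NHC(=O)CH3: N bonded to a carbonyl → amide (not amine).
  CH(CHO): pendant –CHO: carbonyl C bonded to C and H → aldehyde.
  CH(COCH3): pendant –COCH3: carbonyl C bonded to two carbons → ketone.
  CH(COCl): pendant –C(=O)X: carbonyl C bonded to C and halogen → acyl halide.
  CN: –C≡N: carbon triple-bonded to nitrogen → nitrile.
The C≡C segment supplies the alkyne: C≡C triple bond → alkyne.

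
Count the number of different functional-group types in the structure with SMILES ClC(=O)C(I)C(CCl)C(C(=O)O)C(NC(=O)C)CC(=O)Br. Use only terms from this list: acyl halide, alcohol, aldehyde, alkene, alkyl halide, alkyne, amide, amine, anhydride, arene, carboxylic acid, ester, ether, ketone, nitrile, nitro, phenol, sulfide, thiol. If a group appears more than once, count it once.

–C(=O)Cl: carbonyl C bonded to C and to a halogen → acyl halide (not alkyl halide).
halogen on an sp³ carbon → alkyl halide.
pendant –CH2X: halogen on sp³ carbon → alkyl halide.
pendant –COOH: carbonyl C bonded to C and –OH → carboxylic acid.
pendant –NHC(=O)CH3: N bonded to a carbonyl → amide (not amine).
–C(=O)Br: carbonyl C bonded to C and to a halogen → acyl halide (not alkyl halide).
Distinct types present: acyl halide, alkyl halide, amide, carboxylic acid.

4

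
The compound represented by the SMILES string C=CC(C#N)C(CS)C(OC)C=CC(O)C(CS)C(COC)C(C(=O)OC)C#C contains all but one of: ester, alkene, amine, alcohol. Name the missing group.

amine

ester: present (CH(COOCH3) — pendant –COOCH3: carbonyl C bonded to C and –OCH3 → ester).
alkene: present (CH2=CH — C=C double bond → alkene).
alcohol: present (CH(OH) — –OH on an sp³ carbon → alcohol (secondary)).
amine: no segment matches this pattern.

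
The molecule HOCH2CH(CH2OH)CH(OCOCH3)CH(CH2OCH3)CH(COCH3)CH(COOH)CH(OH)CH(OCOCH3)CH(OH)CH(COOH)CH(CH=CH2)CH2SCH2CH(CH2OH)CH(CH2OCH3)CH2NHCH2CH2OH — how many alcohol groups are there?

Taking each segment in turn:
  HOCH2: HO– on an sp³ carbon → alcohol.
  CH(CH2OH): pendant –CH2OH on an sp³ backbone C → alcohol.
  CH(OCOCH3): pendant –OC(=O)CH3: an acyloxy group → ester.
  CH(CH2OCH3): pendant –CH2OCH3: C–O–C linkage → ether.
  CH(COCH3): pendant –COCH3: carbonyl C bonded to two carbons → ketone.
  CH(COOH): pendant –COOH: carbonyl C bonded to C and –OH → carboxylic acid.
  CH(OH): –OH on an sp³ carbon → alcohol (secondary).
  CH(OCOCH3): pendant –OC(=O)CH3: an acyloxy group → ester.
  CH(OH): –OH on an sp³ carbon → alcohol (secondary).
  CH(COOH): pendant –COOH: carbonyl C bonded to C and –OH → carboxylic acid.
  CH(CH=CH2): pendant –CH=CH2: C=C double bond → alkene.
  CH2SCH2: C–S–C linkage → sulfide (thioether).
  CH(CH2OH): pendant –CH2OH on an sp³ backbone C → alcohol.
  CH(CH2OCH3): pendant –CH2OCH3: C–O–C linkage → ether.
  CH2NHCH2: C–N–C with sp³ carbons and no adjacent C=O → amine (secondary).
  CH2OH: –OH on an sp³ carbon → alcohol.
Alcohol appears at: HOCH2, CH(CH2OH), CH(OH), CH(OH), CH(CH2OH), CH2OH → 6.

6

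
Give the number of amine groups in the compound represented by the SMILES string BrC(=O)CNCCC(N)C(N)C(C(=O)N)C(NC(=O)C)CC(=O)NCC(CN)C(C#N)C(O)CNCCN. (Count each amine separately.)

6

Taking each segment in turn:
  BrCO: –C(=O)Br: carbonyl C bonded to C and to a halogen → acyl halide (not alkyl halide).
  CH2NHCH2: C–N–C with sp³ carbons and no adjacent C=O → amine (secondary).
  CH(NH2): –NH2 on an sp³ carbon with no adjacent C=O → amine.
  CH(NH2): –NH2 on an sp³ carbon with no adjacent C=O → amine.
  CH(CONH2): pendant –CONH2: carbonyl C bonded to C and N → amide.
  CH(NHCOCH3): pendant –NHC(=O)CH3: N bonded to a carbonyl → amide (not amine).
  CH2CONHCH2: –C(=O)–N– linkage → amide (the N is not an amine).
  CH(CH2NH2): pendant –CH2NH2: N on sp³ C, no adjacent C=O → amine.
  CH(CN): pendant –C≡N: nitrile.
  CH(OH): –OH on an sp³ carbon → alcohol (secondary).
  CH2NHCH2: C–N–C with sp³ carbons and no adjacent C=O → amine (secondary).
  CH2NH2: –NH2 on an sp³ carbon with no adjacent C=O → amine.
Amine appears at: CH2NHCH2, CH(NH2), CH(NH2), CH(CH2NH2), CH2NHCH2, CH2NH2 → 6.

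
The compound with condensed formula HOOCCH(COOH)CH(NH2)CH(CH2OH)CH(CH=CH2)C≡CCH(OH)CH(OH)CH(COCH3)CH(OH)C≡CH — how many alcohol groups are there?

4

Reading the structure from left to right:
  HOOC: –COOH: carbonyl C bonded to –OH and C → carboxylic acid (the –OH is not a separate alcohol).
  CH(COOH): pendant –COOH: carbonyl C bonded to C and –OH → carboxylic acid.
  CH(NH2): –NH2 on an sp³ carbon with no adjacent C=O → amine.
  CH(CH2OH): pendant –CH2OH on an sp³ backbone C → alcohol.
  CH(CH=CH2): pendant –CH=CH2: C=C double bond → alkene.
  C≡C: C≡C triple bond → alkyne.
  CH(OH): –OH on an sp³ carbon → alcohol (secondary).
  CH(OH): –OH on an sp³ carbon → alcohol (secondary).
  CH(COCH3): pendant –COCH3: carbonyl C bonded to two carbons → ketone.
  CH(OH): –OH on an sp³ carbon → alcohol (secondary).
  C≡CH: C≡C triple bond → alkyne.
Alcohol appears at: CH(CH2OH), CH(OH), CH(OH), CH(OH) → 4.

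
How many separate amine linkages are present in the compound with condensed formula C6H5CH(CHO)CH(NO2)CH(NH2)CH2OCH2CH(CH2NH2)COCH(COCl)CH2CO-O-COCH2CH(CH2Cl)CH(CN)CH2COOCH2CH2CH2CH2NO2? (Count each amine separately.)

C6H5– phenyl ring → arene.
pendant –CHO: carbonyl C bonded to C and H → aldehyde.
–NO2 on an sp³ carbon → nitro (the N=O is not a carbonyl).
–NH2 on an sp³ carbon with no adjacent C=O → amine.
C–O–C with sp³ carbons on both sides and no adjacent C=O → ether.
pendant –CH2NH2: N on sp³ C, no adjacent C=O → amine.
–C(=O)– with carbon on both sides → ketone.
pendant –C(=O)X: carbonyl C bonded to C and halogen → acyl halide.
two acyl groups sharing one oxygen, –C(=O)–O–C(=O)– → anhydride.
pendant –CH2X: halogen on sp³ carbon → alkyl halide.
pendant –C≡N: nitrile.
–C(=O)–O–C with C on the carbonyl side → ester.
–NO2 on carbon → nitro group.
Amine appears at: CH(NH2), CH(CH2NH2) → 2.

2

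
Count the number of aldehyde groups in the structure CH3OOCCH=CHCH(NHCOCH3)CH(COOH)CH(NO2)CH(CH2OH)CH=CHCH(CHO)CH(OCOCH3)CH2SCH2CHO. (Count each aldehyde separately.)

2

CH3O–C(=O)–: carbonyl C bonded to C and to –OCH3 → ester (not ketone + ether).
C=C double bond → alkene.
pendant –NHC(=O)CH3: N bonded to a carbonyl → amide (not amine).
pendant –COOH: carbonyl C bonded to C and –OH → carboxylic acid.
–NO2 on an sp³ carbon → nitro (the N=O is not a carbonyl).
pendant –CH2OH on an sp³ backbone C → alcohol.
C=C double bond → alkene.
pendant –CHO: carbonyl C bonded to C and H → aldehyde.
pendant –OC(=O)CH3: an acyloxy group → ester.
C–S–C linkage → sulfide (thioether).
terminal –CHO: carbonyl C bonded to H and C → aldehyde.
Aldehyde appears at: CH(CHO), CHO → 2.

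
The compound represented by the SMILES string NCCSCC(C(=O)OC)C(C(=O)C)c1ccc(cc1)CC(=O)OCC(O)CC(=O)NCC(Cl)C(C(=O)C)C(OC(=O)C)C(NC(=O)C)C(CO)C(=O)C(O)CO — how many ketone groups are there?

3

–NH2 on an sp³ carbon with no adjacent C=O → amine.
C–S–C linkage → sulfide (thioether).
pendant –COOCH3: carbonyl C bonded to C and –OCH3 → ester.
pendant –COCH3: carbonyl C bonded to two carbons → ketone.
para-disubstituted benzene ring → arene.
–C(=O)–O–C with C on the carbonyl side → ester.
–OH on an sp³ carbon → alcohol (secondary).
–C(=O)–N– linkage → amide (the N is not an amine).
halogen on an sp³ carbon → alkyl halide.
pendant –COCH3: carbonyl C bonded to two carbons → ketone.
pendant –OC(=O)CH3: an acyloxy group → ester.
pendant –NHC(=O)CH3: N bonded to a carbonyl → amide (not amine).
pendant –CH2OH on an sp³ backbone C → alcohol.
–C(=O)– with carbon on both sides → ketone.
–OH on an sp³ carbon → alcohol (secondary).
–OH on an sp³ carbon → alcohol.
Ketone appears at: CH(COCH3), CH(COCH3), CO → 3.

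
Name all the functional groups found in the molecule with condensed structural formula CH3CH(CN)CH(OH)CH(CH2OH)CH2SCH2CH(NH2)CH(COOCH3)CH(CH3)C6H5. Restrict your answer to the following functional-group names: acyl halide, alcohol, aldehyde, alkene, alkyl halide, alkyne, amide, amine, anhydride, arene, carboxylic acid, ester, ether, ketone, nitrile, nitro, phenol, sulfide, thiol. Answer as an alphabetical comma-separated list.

alcohol, amine, arene, ester, nitrile, sulfide

pendant –C≡N: nitrile.
–OH on an sp³ carbon → alcohol (secondary).
pendant –CH2OH on an sp³ backbone C → alcohol.
C–S–C linkage → sulfide (thioether).
–NH2 on an sp³ carbon with no adjacent C=O → amine.
pendant –COOCH3: carbonyl C bonded to C and –OCH3 → ester.
–C6H5 phenyl ring → arene.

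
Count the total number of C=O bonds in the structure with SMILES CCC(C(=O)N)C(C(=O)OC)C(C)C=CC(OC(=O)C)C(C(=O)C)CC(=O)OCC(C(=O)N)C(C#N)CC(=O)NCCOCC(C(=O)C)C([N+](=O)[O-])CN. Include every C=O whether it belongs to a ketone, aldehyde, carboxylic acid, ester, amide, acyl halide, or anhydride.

CH(CONH2): amide, 1 C=O (running total 1).
CH(COOCH3): ester, 1 C=O (running total 2).
CH(OCOCH3): ester, 1 C=O (running total 3).
CH(COCH3): ketone, 1 C=O (running total 4).
CH2COOCH2: ester, 1 C=O (running total 5).
CH(CONH2): amide, 1 C=O (running total 6).
CH2CONHCH2: amide, 1 C=O (running total 7).
CH(COCH3): ketone, 1 C=O (running total 8).

8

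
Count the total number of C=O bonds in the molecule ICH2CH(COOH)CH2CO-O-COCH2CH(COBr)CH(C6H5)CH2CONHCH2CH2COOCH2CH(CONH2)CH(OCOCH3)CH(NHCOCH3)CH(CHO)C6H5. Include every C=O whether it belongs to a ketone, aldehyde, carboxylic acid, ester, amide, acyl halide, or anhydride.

10

CH(COOH): carboxylic acid, 1 C=O (running total 1).
CH2CO-O-COCH2: anhydride, 2 C=O (running total 3).
CH(COBr): acyl halide, 1 C=O (running total 4).
CH2CONHCH2: amide, 1 C=O (running total 5).
CH2COOCH2: ester, 1 C=O (running total 6).
CH(CONH2): amide, 1 C=O (running total 7).
CH(OCOCH3): ester, 1 C=O (running total 8).
CH(NHCOCH3): amide, 1 C=O (running total 9).
CH(CHO): aldehyde, 1 C=O (running total 10).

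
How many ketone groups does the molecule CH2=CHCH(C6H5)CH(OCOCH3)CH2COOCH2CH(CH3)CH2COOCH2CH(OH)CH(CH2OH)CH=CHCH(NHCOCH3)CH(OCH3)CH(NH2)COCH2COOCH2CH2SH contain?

1

C=C double bond → alkene.
pendant –C6H5: benzene ring → arene.
pendant –OC(=O)CH3: an acyloxy group → ester.
–C(=O)–O–C with C on the carbonyl side → ester.
–C(=O)–O–C with C on the carbonyl side → ester.
–OH on an sp³ carbon → alcohol (secondary).
pendant –CH2OH on an sp³ backbone C → alcohol.
C=C double bond → alkene.
pendant –NHC(=O)CH3: N bonded to a carbonyl → amide (not amine).
pendant –OCH3: C–O–C with sp³ C, no adjacent C=O → ether.
–NH2 on an sp³ carbon with no adjacent C=O → amine.
–C(=O)– with carbon on both sides → ketone.
–C(=O)–O–C with C on the carbonyl side → ester.
–SH on an sp³ carbon → thiol.
Ketone appears at: CO → 1.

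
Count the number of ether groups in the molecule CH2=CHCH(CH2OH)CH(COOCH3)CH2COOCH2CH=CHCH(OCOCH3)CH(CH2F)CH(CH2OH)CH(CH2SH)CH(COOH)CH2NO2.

0

Working along the chain:
  CH2=CH: C=C double bond → alkene.
  CH(CH2OH): pendant –CH2OH on an sp³ backbone C → alcohol.
  CH(COOCH3): pendant –COOCH3: carbonyl C bonded to C and –OCH3 → ester.
  CH2COOCH2: –C(=O)–O–C with C on the carbonyl side → ester.
  CH=CH: C=C double bond → alkene.
  CH(OCOCH3): pendant –OC(=O)CH3: an acyloxy group → ester.
  CH(CH2F): pendant –CH2X: halogen on sp³ carbon → alkyl halide.
  CH(CH2OH): pendant –CH2OH on an sp³ backbone C → alcohol.
  CH(CH2SH): pendant –CH2SH → thiol.
  CH(COOH): pendant –COOH: carbonyl C bonded to C and –OH → carboxylic acid.
  CH2NO2: –NO2 on carbon → nitro group.
No segment is a ether: CH(CH2OH) is alcohol, not ether; CH(COOCH3) is ester, not ether; CH2COOCH2 is ester, not ether. → 0.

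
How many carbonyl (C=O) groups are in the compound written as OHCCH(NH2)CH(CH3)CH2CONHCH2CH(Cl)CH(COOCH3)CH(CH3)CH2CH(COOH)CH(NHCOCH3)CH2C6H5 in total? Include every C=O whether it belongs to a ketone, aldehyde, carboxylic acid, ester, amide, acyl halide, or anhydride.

OHC: aldehyde, 1 C=O (running total 1).
CH2CONHCH2: amide, 1 C=O (running total 2).
CH(COOCH3): ester, 1 C=O (running total 3).
CH(COOH): carboxylic acid, 1 C=O (running total 4).
CH(NHCOCH3): amide, 1 C=O (running total 5).

5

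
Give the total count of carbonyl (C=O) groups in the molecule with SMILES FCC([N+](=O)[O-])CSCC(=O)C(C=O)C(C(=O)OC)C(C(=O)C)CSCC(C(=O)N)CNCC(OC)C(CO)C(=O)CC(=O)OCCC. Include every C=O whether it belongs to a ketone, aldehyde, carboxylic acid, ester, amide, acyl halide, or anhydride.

7

CO: ketone, 1 C=O (running total 1).
CH(CHO): aldehyde, 1 C=O (running total 2).
CH(COOCH3): ester, 1 C=O (running total 3).
CH(COCH3): ketone, 1 C=O (running total 4).
CH(CONH2): amide, 1 C=O (running total 5).
CO: ketone, 1 C=O (running total 6).
CH2COOCH2: ester, 1 C=O (running total 7).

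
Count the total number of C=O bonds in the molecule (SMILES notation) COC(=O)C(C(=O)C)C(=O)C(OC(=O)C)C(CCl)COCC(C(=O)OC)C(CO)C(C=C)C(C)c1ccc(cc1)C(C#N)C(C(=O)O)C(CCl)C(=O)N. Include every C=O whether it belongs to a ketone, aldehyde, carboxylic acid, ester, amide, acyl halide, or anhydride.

7

CH3OOC: ester, 1 C=O (running total 1).
CH(COCH3): ketone, 1 C=O (running total 2).
CO: ketone, 1 C=O (running total 3).
CH(OCOCH3): ester, 1 C=O (running total 4).
CH(COOCH3): ester, 1 C=O (running total 5).
CH(COOH): carboxylic acid, 1 C=O (running total 6).
CONH2: amide, 1 C=O (running total 7).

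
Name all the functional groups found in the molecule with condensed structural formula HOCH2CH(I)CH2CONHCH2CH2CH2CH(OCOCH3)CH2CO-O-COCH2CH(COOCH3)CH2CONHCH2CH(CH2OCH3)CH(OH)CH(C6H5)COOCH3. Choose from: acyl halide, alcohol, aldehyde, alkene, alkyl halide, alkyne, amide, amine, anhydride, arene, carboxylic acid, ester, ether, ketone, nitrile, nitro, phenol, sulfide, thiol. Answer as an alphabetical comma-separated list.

alcohol, alkyl halide, amide, anhydride, arene, ester, ether

Working along the chain:
  HOCH2: HO– on an sp³ carbon → alcohol.
  CH(I): halogen on an sp³ carbon → alkyl halide.
  CH2CONHCH2: –C(=O)–N– linkage → amide (the N is not an amine).
  CH(OCOCH3): pendant –OC(=O)CH3: an acyloxy group → ester.
  CH2CO-O-COCH2: two acyl groups sharing one oxygen, –C(=O)–O–C(=O)– → anhydride.
  CH(COOCH3): pendant –COOCH3: carbonyl C bonded to C and –OCH3 → ester.
  CH2CONHCH2: –C(=O)–N– linkage → amide (the N is not an amine).
  CH(CH2OCH3): pendant –CH2OCH3: C–O–C linkage → ether.
  CH(OH): –OH on an sp³ carbon → alcohol (secondary).
  CH(C6H5): pendant –C6H5: benzene ring → arene.
  COOCH3: –C(=O)OCH3: carbonyl C bonded to C and to –OCH3 → ester (not ketone + ether).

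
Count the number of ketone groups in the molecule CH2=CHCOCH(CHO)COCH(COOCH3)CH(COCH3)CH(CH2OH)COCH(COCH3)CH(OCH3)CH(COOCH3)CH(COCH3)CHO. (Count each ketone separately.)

6

C=C double bond → alkene.
–C(=O)– with carbon on both sides → ketone.
pendant –CHO: carbonyl C bonded to C and H → aldehyde.
–C(=O)– with carbon on both sides → ketone.
pendant –COOCH3: carbonyl C bonded to C and –OCH3 → ester.
pendant –COCH3: carbonyl C bonded to two carbons → ketone.
pendant –CH2OH on an sp³ backbone C → alcohol.
–C(=O)– with carbon on both sides → ketone.
pendant –COCH3: carbonyl C bonded to two carbons → ketone.
pendant –OCH3: C–O–C with sp³ C, no adjacent C=O → ether.
pendant –COOCH3: carbonyl C bonded to C and –OCH3 → ester.
pendant –COCH3: carbonyl C bonded to two carbons → ketone.
terminal –CHO: carbonyl C bonded to H and C → aldehyde.
Ketone appears at: CO, CO, CH(COCH3), CO, CH(COCH3), CH(COCH3) → 6.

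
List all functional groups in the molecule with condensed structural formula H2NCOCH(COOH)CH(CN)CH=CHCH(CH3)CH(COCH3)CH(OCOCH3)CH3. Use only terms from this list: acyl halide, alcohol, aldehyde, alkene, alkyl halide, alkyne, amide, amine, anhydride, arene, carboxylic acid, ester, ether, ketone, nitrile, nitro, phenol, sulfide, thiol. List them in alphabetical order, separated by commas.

Reading the structure from left to right:
  H2NCO: –C(=O)NH2: carbonyl C bonded to C and to N → amide (the N is not a separate amine).
  CH(COOH): pendant –COOH: carbonyl C bonded to C and –OH → carboxylic acid.
  CH(CN): pendant –C≡N: nitrile.
  CH=CH: C=C double bond → alkene.
  CH(COCH3): pendant –COCH3: carbonyl C bonded to two carbons → ketone.
  CH(OCOCH3): pendant –OC(=O)CH3: an acyloxy group → ester.

alkene, amide, carboxylic acid, ester, ketone, nitrile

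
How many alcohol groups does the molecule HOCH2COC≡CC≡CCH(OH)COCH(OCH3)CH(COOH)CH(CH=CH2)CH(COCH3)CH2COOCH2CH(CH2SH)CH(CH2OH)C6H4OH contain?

HO– on an sp³ carbon → alcohol.
–C(=O)– with carbon on both sides → ketone.
C≡C triple bond → alkyne.
C≡C triple bond → alkyne.
–OH on an sp³ carbon → alcohol (secondary).
–C(=O)– with carbon on both sides → ketone.
pendant –OCH3: C–O–C with sp³ C, no adjacent C=O → ether.
pendant –COOH: carbonyl C bonded to C and –OH → carboxylic acid.
pendant –CH=CH2: C=C double bond → alkene.
pendant –COCH3: carbonyl C bonded to two carbons → ketone.
–C(=O)–O–C with C on the carbonyl side → ester.
pendant –CH2SH → thiol.
pendant –CH2OH on an sp³ backbone C → alcohol.
–OH attached directly to an aromatic ring → phenol (not alcohol); the ring itself is an arene.
Alcohol appears at: HOCH2, CH(OH), CH(CH2OH) → 3.

3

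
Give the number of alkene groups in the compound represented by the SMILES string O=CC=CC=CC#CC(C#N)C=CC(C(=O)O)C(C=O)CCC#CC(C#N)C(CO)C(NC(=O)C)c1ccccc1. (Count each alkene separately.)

3

Working along the chain:
  OHC: terminal –CHO: carbonyl C bonded to H and C → aldehyde.
  CH=CH: C=C double bond → alkene.
  CH=CH: C=C double bond → alkene.
  C≡C: C≡C triple bond → alkyne.
  CH(CN): pendant –C≡N: nitrile.
  CH=CH: C=C double bond → alkene.
  CH(COOH): pendant –COOH: carbonyl C bonded to C and –OH → carboxylic acid.
  CH(CHO): pendant –CHO: carbonyl C bonded to C and H → aldehyde.
  C≡C: C≡C triple bond → alkyne.
  CH(CN): pendant –C≡N: nitrile.
  CH(CH2OH): pendant –CH2OH on an sp³ backbone C → alcohol.
  CH(NHCOCH3): pendant –NHC(=O)CH3: N bonded to a carbonyl → amide (not amine).
  C6H5: –C6H5 phenyl ring → arene.
Alkene appears at: CH=CH, CH=CH, CH=CH → 3.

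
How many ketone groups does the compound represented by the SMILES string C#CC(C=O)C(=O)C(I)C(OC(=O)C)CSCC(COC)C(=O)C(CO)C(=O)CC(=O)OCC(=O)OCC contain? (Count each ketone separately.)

3

Taking each segment in turn:
  HC≡C: C≡C triple bond → alkyne.
  CH(CHO): pendant –CHO: carbonyl C bonded to C and H → aldehyde.
  CO: –C(=O)– with carbon on both sides → ketone.
  CH(I): halogen on an sp³ carbon → alkyl halide.
  CH(OCOCH3): pendant –OC(=O)CH3: an acyloxy group → ester.
  CH2SCH2: C–S–C linkage → sulfide (thioether).
  CH(CH2OCH3): pendant –CH2OCH3: C–O–C linkage → ether.
  CO: –C(=O)– with carbon on both sides → ketone.
  CH(CH2OH): pendant –CH2OH on an sp³ backbone C → alcohol.
  CO: –C(=O)– with carbon on both sides → ketone.
  CH2COOCH2: –C(=O)–O–C with C on the carbonyl side → ester.
  COOCH2CH3: –C(=O)OCH2CH3: carbonyl C bonded to C and to –OEt → ester.
Ketone appears at: CO, CO, CO → 3.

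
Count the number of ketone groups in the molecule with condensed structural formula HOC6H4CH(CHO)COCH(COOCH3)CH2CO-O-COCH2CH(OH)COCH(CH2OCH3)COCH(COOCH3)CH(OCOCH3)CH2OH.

–OH attached directly to an aromatic ring → phenol (not alcohol); the ring itself is an arene.
pendant –CHO: carbonyl C bonded to C and H → aldehyde.
–C(=O)– with carbon on both sides → ketone.
pendant –COOCH3: carbonyl C bonded to C and –OCH3 → ester.
two acyl groups sharing one oxygen, –C(=O)–O–C(=O)– → anhydride.
–OH on an sp³ carbon → alcohol (secondary).
–C(=O)– with carbon on both sides → ketone.
pendant –CH2OCH3: C–O–C linkage → ether.
–C(=O)– with carbon on both sides → ketone.
pendant –COOCH3: carbonyl C bonded to C and –OCH3 → ester.
pendant –OC(=O)CH3: an acyloxy group → ester.
–OH on an sp³ carbon → alcohol.
Ketone appears at: CO, CO, CO → 3.

3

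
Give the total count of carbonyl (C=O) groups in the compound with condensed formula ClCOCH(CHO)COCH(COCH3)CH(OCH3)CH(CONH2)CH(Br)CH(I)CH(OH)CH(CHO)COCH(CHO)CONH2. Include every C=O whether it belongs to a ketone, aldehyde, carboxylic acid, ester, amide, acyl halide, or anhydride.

9

ClCO: acyl halide, 1 C=O (running total 1).
CH(CHO): aldehyde, 1 C=O (running total 2).
CO: ketone, 1 C=O (running total 3).
CH(COCH3): ketone, 1 C=O (running total 4).
CH(CONH2): amide, 1 C=O (running total 5).
CH(CHO): aldehyde, 1 C=O (running total 6).
CO: ketone, 1 C=O (running total 7).
CH(CHO): aldehyde, 1 C=O (running total 8).
CONH2: amide, 1 C=O (running total 9).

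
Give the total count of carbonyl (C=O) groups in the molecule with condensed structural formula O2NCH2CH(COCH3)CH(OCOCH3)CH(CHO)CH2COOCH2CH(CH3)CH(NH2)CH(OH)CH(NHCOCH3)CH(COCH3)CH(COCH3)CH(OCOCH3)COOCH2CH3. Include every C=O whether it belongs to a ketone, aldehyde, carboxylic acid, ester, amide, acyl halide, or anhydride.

9

CH(COCH3): ketone, 1 C=O (running total 1).
CH(OCOCH3): ester, 1 C=O (running total 2).
CH(CHO): aldehyde, 1 C=O (running total 3).
CH2COOCH2: ester, 1 C=O (running total 4).
CH(NHCOCH3): amide, 1 C=O (running total 5).
CH(COCH3): ketone, 1 C=O (running total 6).
CH(COCH3): ketone, 1 C=O (running total 7).
CH(OCOCH3): ester, 1 C=O (running total 8).
COOCH2CH3: ester, 1 C=O (running total 9).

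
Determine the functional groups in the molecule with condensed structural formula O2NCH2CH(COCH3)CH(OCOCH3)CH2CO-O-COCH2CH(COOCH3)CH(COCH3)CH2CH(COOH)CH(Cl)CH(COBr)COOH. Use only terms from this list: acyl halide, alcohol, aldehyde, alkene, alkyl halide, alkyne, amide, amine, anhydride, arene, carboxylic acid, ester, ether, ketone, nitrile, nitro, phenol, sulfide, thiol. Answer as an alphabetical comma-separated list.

acyl halide, alkyl halide, anhydride, carboxylic acid, ester, ketone, nitro

Working along the chain:
  O2NCH2: –NO2 on carbon → nitro group.
  CH(COCH3): pendant –COCH3: carbonyl C bonded to two carbons → ketone.
  CH(OCOCH3): pendant –OC(=O)CH3: an acyloxy group → ester.
  CH2CO-O-COCH2: two acyl groups sharing one oxygen, –C(=O)–O–C(=O)– → anhydride.
  CH(COOCH3): pendant –COOCH3: carbonyl C bonded to C and –OCH3 → ester.
  CH(COCH3): pendant –COCH3: carbonyl C bonded to two carbons → ketone.
  CH(COOH): pendant –COOH: carbonyl C bonded to C and –OH → carboxylic acid.
  CH(Cl): halogen on an sp³ carbon → alkyl halide.
  CH(COBr): pendant –C(=O)X: carbonyl C bonded to C and halogen → acyl halide.
  COOH: –COOH: carbonyl C bonded to –OH and C → carboxylic acid (the –OH is not a separate alcohol).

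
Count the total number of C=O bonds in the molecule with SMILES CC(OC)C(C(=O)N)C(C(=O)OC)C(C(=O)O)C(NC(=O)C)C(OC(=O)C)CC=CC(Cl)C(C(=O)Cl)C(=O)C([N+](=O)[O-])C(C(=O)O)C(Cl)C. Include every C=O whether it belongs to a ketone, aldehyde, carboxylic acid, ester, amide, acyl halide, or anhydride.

8

CH(CONH2): amide, 1 C=O (running total 1).
CH(COOCH3): ester, 1 C=O (running total 2).
CH(COOH): carboxylic acid, 1 C=O (running total 3).
CH(NHCOCH3): amide, 1 C=O (running total 4).
CH(OCOCH3): ester, 1 C=O (running total 5).
CH(COCl): acyl halide, 1 C=O (running total 6).
CO: ketone, 1 C=O (running total 7).
CH(COOH): carboxylic acid, 1 C=O (running total 8).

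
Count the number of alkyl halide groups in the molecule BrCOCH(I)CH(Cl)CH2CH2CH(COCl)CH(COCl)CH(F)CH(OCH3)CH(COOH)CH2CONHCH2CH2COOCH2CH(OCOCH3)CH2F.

4

–C(=O)Br: carbonyl C bonded to C and to a halogen → acyl halide (not alkyl halide).
halogen on an sp³ carbon → alkyl halide.
halogen on an sp³ carbon → alkyl halide.
pendant –C(=O)X: carbonyl C bonded to C and halogen → acyl halide.
pendant –C(=O)X: carbonyl C bonded to C and halogen → acyl halide.
halogen on an sp³ carbon → alkyl halide.
pendant –OCH3: C–O–C with sp³ C, no adjacent C=O → ether.
pendant –COOH: carbonyl C bonded to C and –OH → carboxylic acid.
–C(=O)–N– linkage → amide (the N is not an amine).
–C(=O)–O–C with C on the carbonyl side → ester.
pendant –OC(=O)CH3: an acyloxy group → ester.
halogen on an sp³ carbon → alkyl halide.
Alkyl halide appears at: CH(I), CH(Cl), CH(F), CH2F → 4.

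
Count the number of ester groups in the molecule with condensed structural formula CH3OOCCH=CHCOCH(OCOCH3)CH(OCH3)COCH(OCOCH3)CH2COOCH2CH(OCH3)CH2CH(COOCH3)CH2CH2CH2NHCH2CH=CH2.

5

Reading the structure from left to right:
  CH3OOC: CH3O–C(=O)–: carbonyl C bonded to C and to –OCH3 → ester (not ketone + ether).
  CH=CH: C=C double bond → alkene.
  CO: –C(=O)– with carbon on both sides → ketone.
  CH(OCOCH3): pendant –OC(=O)CH3: an acyloxy group → ester.
  CH(OCH3): pendant –OCH3: C–O–C with sp³ C, no adjacent C=O → ether.
  CO: –C(=O)– with carbon on both sides → ketone.
  CH(OCOCH3): pendant –OC(=O)CH3: an acyloxy group → ester.
  CH2COOCH2: –C(=O)–O–C with C on the carbonyl side → ester.
  CH(OCH3): pendant –OCH3: C–O–C with sp³ C, no adjacent C=O → ether.
  CH(COOCH3): pendant –COOCH3: carbonyl C bonded to C and –OCH3 → ester.
  CH2NHCH2: C–N–C with sp³ carbons and no adjacent C=O → amine (secondary).
  CH=CH2: C=C double bond → alkene.
Ester appears at: CH3OOC, CH(OCOCH3), CH(OCOCH3), CH2COOCH2, CH(COOCH3) → 5.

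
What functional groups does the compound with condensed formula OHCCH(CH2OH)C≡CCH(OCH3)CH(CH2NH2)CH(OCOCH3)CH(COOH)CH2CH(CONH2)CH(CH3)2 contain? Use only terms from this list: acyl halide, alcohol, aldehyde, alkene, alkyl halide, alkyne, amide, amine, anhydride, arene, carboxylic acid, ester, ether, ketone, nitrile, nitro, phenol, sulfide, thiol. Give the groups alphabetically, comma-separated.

alcohol, aldehyde, alkyne, amide, amine, carboxylic acid, ester, ether

terminal –CHO: carbonyl C bonded to H and C → aldehyde.
pendant –CH2OH on an sp³ backbone C → alcohol.
C≡C triple bond → alkyne.
pendant –OCH3: C–O–C with sp³ C, no adjacent C=O → ether.
pendant –CH2NH2: N on sp³ C, no adjacent C=O → amine.
pendant –OC(=O)CH3: an acyloxy group → ester.
pendant –COOH: carbonyl C bonded to C and –OH → carboxylic acid.
pendant –CONH2: carbonyl C bonded to C and N → amide.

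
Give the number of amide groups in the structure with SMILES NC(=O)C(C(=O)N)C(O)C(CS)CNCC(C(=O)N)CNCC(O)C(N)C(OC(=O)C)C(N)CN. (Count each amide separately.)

3

–C(=O)NH2: carbonyl C bonded to C and to N → amide (the N is not a separate amine).
pendant –CONH2: carbonyl C bonded to C and N → amide.
–OH on an sp³ carbon → alcohol (secondary).
pendant –CH2SH → thiol.
C–N–C with sp³ carbons and no adjacent C=O → amine (secondary).
pendant –CONH2: carbonyl C bonded to C and N → amide.
C–N–C with sp³ carbons and no adjacent C=O → amine (secondary).
–OH on an sp³ carbon → alcohol (secondary).
–NH2 on an sp³ carbon with no adjacent C=O → amine.
pendant –OC(=O)CH3: an acyloxy group → ester.
–NH2 on an sp³ carbon with no adjacent C=O → amine.
–NH2 on an sp³ carbon with no adjacent C=O → amine.
Amide appears at: H2NCO, CH(CONH2), CH(CONH2) → 3.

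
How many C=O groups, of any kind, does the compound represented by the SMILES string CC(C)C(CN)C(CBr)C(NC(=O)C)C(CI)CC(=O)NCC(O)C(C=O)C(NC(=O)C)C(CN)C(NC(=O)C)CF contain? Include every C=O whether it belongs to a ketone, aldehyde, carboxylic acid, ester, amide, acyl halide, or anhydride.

CH(NHCOCH3): amide, 1 C=O (running total 1).
CH2CONHCH2: amide, 1 C=O (running total 2).
CH(CHO): aldehyde, 1 C=O (running total 3).
CH(NHCOCH3): amide, 1 C=O (running total 4).
CH(NHCOCH3): amide, 1 C=O (running total 5).

5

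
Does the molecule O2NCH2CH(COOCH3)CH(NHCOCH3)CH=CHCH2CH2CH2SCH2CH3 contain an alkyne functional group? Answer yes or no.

–NO2 on carbon → nitro group.
pendant –COOCH3: carbonyl C bonded to C and –OCH3 → ester.
pendant –NHC(=O)CH3: N bonded to a carbonyl → amide (not amine).
C=C double bond → alkene.
C–S–C linkage → sulfide (thioether).
The groups actually present are: alkene, amide, ester, nitro, sulfide.

no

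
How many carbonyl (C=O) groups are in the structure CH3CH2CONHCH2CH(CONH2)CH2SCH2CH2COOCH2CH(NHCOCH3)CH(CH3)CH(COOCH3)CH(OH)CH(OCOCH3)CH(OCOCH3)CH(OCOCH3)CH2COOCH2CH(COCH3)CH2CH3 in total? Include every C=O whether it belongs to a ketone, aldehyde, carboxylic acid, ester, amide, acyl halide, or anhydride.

CH2CONHCH2: amide, 1 C=O (running total 1).
CH(CONH2): amide, 1 C=O (running total 2).
CH2COOCH2: ester, 1 C=O (running total 3).
CH(NHCOCH3): amide, 1 C=O (running total 4).
CH(COOCH3): ester, 1 C=O (running total 5).
CH(OCOCH3): ester, 1 C=O (running total 6).
CH(OCOCH3): ester, 1 C=O (running total 7).
CH(OCOCH3): ester, 1 C=O (running total 8).
CH2COOCH2: ester, 1 C=O (running total 9).
CH(COCH3): ketone, 1 C=O (running total 10).

10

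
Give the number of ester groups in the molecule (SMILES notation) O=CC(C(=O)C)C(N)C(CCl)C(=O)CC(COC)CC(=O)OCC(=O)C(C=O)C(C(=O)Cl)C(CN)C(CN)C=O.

1

Working along the chain:
  OHC: terminal –CHO: carbonyl C bonded to H and C → aldehyde.
  CH(COCH3): pendant –COCH3: carbonyl C bonded to two carbons → ketone.
  CH(NH2): –NH2 on an sp³ carbon with no adjacent C=O → amine.
  CH(CH2Cl): pendant –CH2X: halogen on sp³ carbon → alkyl halide.
  CO: –C(=O)– with carbon on both sides → ketone.
  CH(CH2OCH3): pendant –CH2OCH3: C–O–C linkage → ether.
  CH2COOCH2: –C(=O)–O–C with C on the carbonyl side → ester.
  CO: –C(=O)– with carbon on both sides → ketone.
  CH(CHO): pendant –CHO: carbonyl C bonded to C and H → aldehyde.
  CH(COCl): pendant –C(=O)X: carbonyl C bonded to C and halogen → acyl halide.
  CH(CH2NH2): pendant –CH2NH2: N on sp³ C, no adjacent C=O → amine.
  CH(CH2NH2): pendant –CH2NH2: N on sp³ C, no adjacent C=O → amine.
  CHO: terminal –CHO: carbonyl C bonded to H and C → aldehyde.
Ester appears at: CH2COOCH2 → 1.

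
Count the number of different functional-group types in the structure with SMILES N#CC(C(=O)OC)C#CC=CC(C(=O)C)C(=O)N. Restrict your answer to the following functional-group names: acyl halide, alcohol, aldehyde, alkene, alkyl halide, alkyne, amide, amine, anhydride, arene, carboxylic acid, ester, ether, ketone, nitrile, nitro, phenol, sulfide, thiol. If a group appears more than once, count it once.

Reading the structure from left to right:
  N≡C: N≡C–: carbon triple-bonded to nitrogen → nitrile.
  CH(COOCH3): pendant –COOCH3: carbonyl C bonded to C and –OCH3 → ester.
  C≡C: C≡C triple bond → alkyne.
  CH=CH: C=C double bond → alkene.
  CH(COCH3): pendant –COCH3: carbonyl C bonded to two carbons → ketone.
  CONH2: –C(=O)NH2: carbonyl C bonded to C and to N → amide (the N is not a separate amine).
Distinct types present: alkene, alkyne, amide, ester, ketone, nitrile.

6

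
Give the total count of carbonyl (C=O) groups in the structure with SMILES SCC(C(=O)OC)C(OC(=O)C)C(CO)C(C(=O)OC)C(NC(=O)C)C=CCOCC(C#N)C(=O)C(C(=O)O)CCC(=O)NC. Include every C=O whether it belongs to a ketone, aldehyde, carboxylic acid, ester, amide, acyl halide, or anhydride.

CH(COOCH3): ester, 1 C=O (running total 1).
CH(OCOCH3): ester, 1 C=O (running total 2).
CH(COOCH3): ester, 1 C=O (running total 3).
CH(NHCOCH3): amide, 1 C=O (running total 4).
CO: ketone, 1 C=O (running total 5).
CH(COOH): carboxylic acid, 1 C=O (running total 6).
CONHCH3: amide, 1 C=O (running total 7).

7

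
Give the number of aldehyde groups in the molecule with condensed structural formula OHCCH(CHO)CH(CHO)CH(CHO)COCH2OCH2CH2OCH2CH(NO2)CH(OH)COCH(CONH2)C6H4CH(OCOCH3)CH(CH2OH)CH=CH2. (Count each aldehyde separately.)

4

Working along the chain:
  OHC: terminal –CHO: carbonyl C bonded to H and C → aldehyde.
  CH(CHO): pendant –CHO: carbonyl C bonded to C and H → aldehyde.
  CH(CHO): pendant –CHO: carbonyl C bonded to C and H → aldehyde.
  CH(CHO): pendant –CHO: carbonyl C bonded to C and H → aldehyde.
  CO: –C(=O)– with carbon on both sides → ketone.
  CH2OCH2: C–O–C with sp³ carbons on both sides and no adjacent C=O → ether.
  CH2OCH2: C–O–C with sp³ carbons on both sides and no adjacent C=O → ether.
  CH(NO2): –NO2 on an sp³ carbon → nitro (the N=O is not a carbonyl).
  CH(OH): –OH on an sp³ carbon → alcohol (secondary).
  CO: –C(=O)– with carbon on both sides → ketone.
  CH(CONH2): pendant –CONH2: carbonyl C bonded to C and N → amide.
  C6H4: para-disubstituted benzene ring → arene.
  CH(OCOCH3): pendant –OC(=O)CH3: an acyloxy group → ester.
  CH(CH2OH): pendant –CH2OH on an sp³ backbone C → alcohol.
  CH=CH2: C=C double bond → alkene.
Aldehyde appears at: OHC, CH(CHO), CH(CHO), CH(CHO) → 4.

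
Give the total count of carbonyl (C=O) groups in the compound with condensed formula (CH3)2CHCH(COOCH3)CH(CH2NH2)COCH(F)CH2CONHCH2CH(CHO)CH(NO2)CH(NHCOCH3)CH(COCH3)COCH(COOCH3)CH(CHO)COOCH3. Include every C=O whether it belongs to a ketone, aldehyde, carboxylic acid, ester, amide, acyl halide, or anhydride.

CH(COOCH3): ester, 1 C=O (running total 1).
CO: ketone, 1 C=O (running total 2).
CH2CONHCH2: amide, 1 C=O (running total 3).
CH(CHO): aldehyde, 1 C=O (running total 4).
CH(NHCOCH3): amide, 1 C=O (running total 5).
CH(COCH3): ketone, 1 C=O (running total 6).
CO: ketone, 1 C=O (running total 7).
CH(COOCH3): ester, 1 C=O (running total 8).
CH(CHO): aldehyde, 1 C=O (running total 9).
COOCH3: ester, 1 C=O (running total 10).

10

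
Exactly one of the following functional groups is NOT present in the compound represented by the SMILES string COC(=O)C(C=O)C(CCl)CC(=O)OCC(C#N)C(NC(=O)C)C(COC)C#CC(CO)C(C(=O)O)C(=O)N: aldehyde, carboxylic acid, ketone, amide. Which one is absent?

carboxylic acid: present (CH(COOH) — pendant –COOH: carbonyl C bonded to C and –OH → carboxylic acid).
amide: present (CH(NHCOCH3) — pendant –NHC(=O)CH3: N bonded to a carbonyl → amide (not amine)).
aldehyde: present (CH(CHO) — pendant –CHO: carbonyl C bonded to C and H → aldehyde).
ketone: absent. In each of CH3OOC and CH2COOCH2, the C=O is bonded to an –O–C group, which defines an ester, not a ketone. In each of CH(NHCOCH3) and CONH2, the C=O is bonded to nitrogen, which defines an amide, not a ketone. In CH(COOH), the C=O bears an –OH, making it a carboxylic acid rather than a ketone. In CH(CHO), the carbonyl carbon carries an H, so it is an aldehyde, not a ketone.

ketone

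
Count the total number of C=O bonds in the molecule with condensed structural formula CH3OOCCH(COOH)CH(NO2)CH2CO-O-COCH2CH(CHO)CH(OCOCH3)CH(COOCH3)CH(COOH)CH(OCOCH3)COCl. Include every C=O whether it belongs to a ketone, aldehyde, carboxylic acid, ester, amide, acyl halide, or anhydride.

CH3OOC: ester, 1 C=O (running total 1).
CH(COOH): carboxylic acid, 1 C=O (running total 2).
CH2CO-O-COCH2: anhydride, 2 C=O (running total 4).
CH(CHO): aldehyde, 1 C=O (running total 5).
CH(OCOCH3): ester, 1 C=O (running total 6).
CH(COOCH3): ester, 1 C=O (running total 7).
CH(COOH): carboxylic acid, 1 C=O (running total 8).
CH(OCOCH3): ester, 1 C=O (running total 9).
COCl: acyl halide, 1 C=O (running total 10).

10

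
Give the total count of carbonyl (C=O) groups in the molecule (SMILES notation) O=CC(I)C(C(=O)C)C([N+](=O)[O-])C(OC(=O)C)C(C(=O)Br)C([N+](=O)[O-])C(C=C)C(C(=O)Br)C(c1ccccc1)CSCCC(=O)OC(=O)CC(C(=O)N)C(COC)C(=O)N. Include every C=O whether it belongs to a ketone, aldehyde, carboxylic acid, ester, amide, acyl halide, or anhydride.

OHC: aldehyde, 1 C=O (running total 1).
CH(COCH3): ketone, 1 C=O (running total 2).
CH(OCOCH3): ester, 1 C=O (running total 3).
CH(COBr): acyl halide, 1 C=O (running total 4).
CH(COBr): acyl halide, 1 C=O (running total 5).
CH2CO-O-COCH2: anhydride, 2 C=O (running total 7).
CH(CONH2): amide, 1 C=O (running total 8).
CONH2: amide, 1 C=O (running total 9).

9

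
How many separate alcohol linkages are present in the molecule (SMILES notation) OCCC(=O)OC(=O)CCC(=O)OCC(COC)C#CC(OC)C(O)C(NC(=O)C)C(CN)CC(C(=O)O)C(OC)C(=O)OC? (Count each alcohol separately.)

Reading the structure from left to right:
  HOCH2: HO– on an sp³ carbon → alcohol.
  CH2CO-O-COCH2: two acyl groups sharing one oxygen, –C(=O)–O–C(=O)– → anhydride.
  CH2COOCH2: –C(=O)–O–C with C on the carbonyl side → ester.
  CH(CH2OCH3): pendant –CH2OCH3: C–O–C linkage → ether.
  C≡C: C≡C triple bond → alkyne.
  CH(OCH3): pendant –OCH3: C–O–C with sp³ C, no adjacent C=O → ether.
  CH(OH): –OH on an sp³ carbon → alcohol (secondary).
  CH(NHCOCH3): pendant –NHC(=O)CH3: N bonded to a carbonyl → amide (not amine).
  CH(CH2NH2): pendant –CH2NH2: N on sp³ C, no adjacent C=O → amine.
  CH(COOH): pendant –COOH: carbonyl C bonded to C and –OH → carboxylic acid.
  CH(OCH3): pendant –OCH3: C–O–C with sp³ C, no adjacent C=O → ether.
  COOCH3: –C(=O)OCH3: carbonyl C bonded to C and to –OCH3 → ester (not ketone + ether).
Alcohol appears at: HOCH2, CH(OH) → 2.

2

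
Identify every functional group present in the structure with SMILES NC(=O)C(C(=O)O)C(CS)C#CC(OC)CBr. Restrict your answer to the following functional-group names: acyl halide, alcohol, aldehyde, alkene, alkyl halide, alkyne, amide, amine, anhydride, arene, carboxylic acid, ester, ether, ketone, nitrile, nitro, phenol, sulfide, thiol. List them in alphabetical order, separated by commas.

Taking each segment in turn:
  H2NCO: –C(=O)NH2: carbonyl C bonded to C and to N → amide (the N is not a separate amine).
  CH(COOH): pendant –COOH: carbonyl C bonded to C and –OH → carboxylic acid.
  CH(CH2SH): pendant –CH2SH → thiol.
  C≡C: C≡C triple bond → alkyne.
  CH(OCH3): pendant –OCH3: C–O–C with sp³ C, no adjacent C=O → ether.
  CH2Br: halogen on an sp³ carbon → alkyl halide.

alkyl halide, alkyne, amide, carboxylic acid, ether, thiol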